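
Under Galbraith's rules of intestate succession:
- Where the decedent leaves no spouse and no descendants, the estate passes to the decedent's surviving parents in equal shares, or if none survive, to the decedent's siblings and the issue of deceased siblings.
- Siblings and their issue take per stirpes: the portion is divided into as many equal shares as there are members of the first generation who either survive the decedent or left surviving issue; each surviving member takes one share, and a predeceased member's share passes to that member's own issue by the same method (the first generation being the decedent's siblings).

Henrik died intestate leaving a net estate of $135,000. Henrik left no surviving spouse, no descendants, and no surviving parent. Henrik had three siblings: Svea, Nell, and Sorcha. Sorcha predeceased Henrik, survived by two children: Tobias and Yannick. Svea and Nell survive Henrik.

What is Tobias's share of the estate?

Tobias receives $22,500.

The entire $135,000 passes to the siblings and their issue.
That amount ($135,000) is divided into 3 shares of $45,000: Svea and Nell each take $45,000; Sorcha's $45,000 share passes to Sorcha's issue.
Sorcha's share ($45,000) is divided into 2 shares of $22,500: Tobias and Yannick each take $22,500.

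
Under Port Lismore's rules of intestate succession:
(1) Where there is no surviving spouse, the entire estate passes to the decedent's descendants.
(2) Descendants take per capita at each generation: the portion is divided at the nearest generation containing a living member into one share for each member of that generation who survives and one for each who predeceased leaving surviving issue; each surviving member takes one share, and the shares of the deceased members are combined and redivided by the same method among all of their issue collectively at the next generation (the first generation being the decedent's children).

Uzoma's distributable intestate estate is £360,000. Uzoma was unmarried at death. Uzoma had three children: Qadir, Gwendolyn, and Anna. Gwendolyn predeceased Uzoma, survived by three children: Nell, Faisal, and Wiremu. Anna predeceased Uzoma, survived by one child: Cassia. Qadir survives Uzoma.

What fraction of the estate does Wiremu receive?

Wiremu receives 1/6 of the estate.

The entire £360,000 passes to the descendants.
That amount (£360,000) is divided at the children's generation into 3 shares of £120,000. Qadir takes £120,000. The 2 shares of the deceased (Gwendolyn and Anna) are combined into a pool of £240,000.
That pool (£240,000) is divided at the grandchildren's generation equally among Nell, Faisal, Wiremu, and Cassia: £60,000 each.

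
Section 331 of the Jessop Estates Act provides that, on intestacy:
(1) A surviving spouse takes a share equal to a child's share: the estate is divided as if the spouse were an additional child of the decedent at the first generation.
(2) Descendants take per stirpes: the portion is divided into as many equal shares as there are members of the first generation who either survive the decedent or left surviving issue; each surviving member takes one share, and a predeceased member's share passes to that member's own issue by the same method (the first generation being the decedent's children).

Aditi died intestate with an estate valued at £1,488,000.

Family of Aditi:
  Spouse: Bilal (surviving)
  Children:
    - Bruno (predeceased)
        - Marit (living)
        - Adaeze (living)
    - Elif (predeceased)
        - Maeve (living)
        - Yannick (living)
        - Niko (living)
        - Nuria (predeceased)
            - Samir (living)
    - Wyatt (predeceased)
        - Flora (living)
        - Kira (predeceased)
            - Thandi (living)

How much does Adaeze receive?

The spouse counts as an additional share at the children's level, so there are 4 primary shares of £372,000. Bilal takes one such share (£372,000).
The children's combined portion (£1,116,000) is divided into 3 shares of £372,000: Bruno's £372,000 share passes to Bruno's issue; Elif's £372,000 share passes to Elif's issue; Wyatt's £372,000 share passes to Wyatt's issue.
Bruno's share (£372,000) is divided into 2 shares of £186,000: Marit and Adaeze each take £186,000.
Elif's share (£372,000) is divided into 4 shares of £93,000: Maeve, Yannick, and Niko each take £93,000; Nuria's £93,000 share passes to Nuria's issue.
Nuria's share (£93,000) passes entirely to Samir.
Wyatt's share (£372,000) is divided into 2 shares of £186,000: Flora takes £186,000; Kira's £186,000 share passes to Kira's issue.
Kira's share (£186,000) passes entirely to Thandi.

Adaeze receives £186,000.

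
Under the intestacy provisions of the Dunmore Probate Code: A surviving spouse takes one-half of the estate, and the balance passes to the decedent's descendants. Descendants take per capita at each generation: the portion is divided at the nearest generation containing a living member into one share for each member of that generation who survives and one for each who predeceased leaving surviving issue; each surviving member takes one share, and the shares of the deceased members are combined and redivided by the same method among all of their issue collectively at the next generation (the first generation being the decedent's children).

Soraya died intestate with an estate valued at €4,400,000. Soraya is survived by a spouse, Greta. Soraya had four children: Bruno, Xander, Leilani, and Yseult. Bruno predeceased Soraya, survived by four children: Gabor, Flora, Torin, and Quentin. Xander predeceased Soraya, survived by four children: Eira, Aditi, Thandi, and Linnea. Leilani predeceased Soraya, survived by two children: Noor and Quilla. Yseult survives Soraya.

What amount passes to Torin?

Greta takes one-half of €4,400,000 = €2,200,000. The remaining €2,200,000 passes to the descendants.
The descendants' portion (€2,200,000) is divided at the children's generation into 4 shares of €550,000. Yseult takes €550,000. The 3 shares of the deceased (Bruno, Xander, and Leilani) are combined into a pool of €1,650,000.
That pool (€1,650,000) is divided at the grandchildren's generation equally among Gabor, Flora, Torin, Quentin, Eira, Aditi, Thandi, Linnea, Noor, and Quilla: €165,000 each.

Torin receives €165,000.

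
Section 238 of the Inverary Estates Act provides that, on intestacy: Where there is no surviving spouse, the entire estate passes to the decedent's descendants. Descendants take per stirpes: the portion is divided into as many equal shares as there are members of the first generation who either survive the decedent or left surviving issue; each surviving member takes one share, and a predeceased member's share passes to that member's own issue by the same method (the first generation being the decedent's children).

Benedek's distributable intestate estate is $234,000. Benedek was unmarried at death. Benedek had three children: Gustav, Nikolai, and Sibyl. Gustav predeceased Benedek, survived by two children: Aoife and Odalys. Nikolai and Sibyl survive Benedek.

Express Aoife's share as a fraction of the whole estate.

Aoife receives 1/6 of the estate.

The entire $234,000 passes to the descendants.
That amount ($234,000) is divided into 3 shares of $78,000: Nikolai and Sibyl each take $78,000; Gustav's $78,000 share passes to Gustav's issue.
Gustav's share ($78,000) is divided into 2 shares of $39,000: Aoife and Odalys each take $39,000.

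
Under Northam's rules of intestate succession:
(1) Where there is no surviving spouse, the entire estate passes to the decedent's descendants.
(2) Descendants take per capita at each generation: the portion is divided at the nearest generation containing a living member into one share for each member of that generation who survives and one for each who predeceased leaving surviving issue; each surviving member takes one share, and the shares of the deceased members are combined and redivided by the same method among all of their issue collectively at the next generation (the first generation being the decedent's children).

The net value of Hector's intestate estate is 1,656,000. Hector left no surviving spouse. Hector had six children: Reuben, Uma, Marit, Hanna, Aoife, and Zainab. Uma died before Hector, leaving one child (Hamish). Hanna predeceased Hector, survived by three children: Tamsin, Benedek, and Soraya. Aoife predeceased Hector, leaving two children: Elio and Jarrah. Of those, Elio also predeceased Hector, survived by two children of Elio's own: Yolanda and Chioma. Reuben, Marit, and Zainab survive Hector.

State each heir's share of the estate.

The entire 1,656,000 passes to the descendants.
That amount (1,656,000) is divided at the children's generation into 6 shares of 276,000. Reuben, Marit, and Zainab each take 276,000. The 3 shares of the deceased (Uma, Hanna, and Aoife) are combined into a pool of 828,000.
That pool (828,000) is divided at the grandchildren's generation into 6 shares of 138,000. Hamish, Tamsin, Benedek, Soraya, and Jarrah each take 138,000. The remaining share for the deceased Elio (138,000) is carried to the next generation.
That pool (138,000) is divided at the great-grandchildren's generation equally among Yolanda and Chioma: 69,000 each.

Reuben: 276,000; Hamish: 138,000; Marit: 276,000; Tamsin: 138,000; Benedek: 138,000; Soraya: 138,000; Yolanda: 69,000; Chioma: 69,000; Jarrah: 138,000; Zainab: 276,000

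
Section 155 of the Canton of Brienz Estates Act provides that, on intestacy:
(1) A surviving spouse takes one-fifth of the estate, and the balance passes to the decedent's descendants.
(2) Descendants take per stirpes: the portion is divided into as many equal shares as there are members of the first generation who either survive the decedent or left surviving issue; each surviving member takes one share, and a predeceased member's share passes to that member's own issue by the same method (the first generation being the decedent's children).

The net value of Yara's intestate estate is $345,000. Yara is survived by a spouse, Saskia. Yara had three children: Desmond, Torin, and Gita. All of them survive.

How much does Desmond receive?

Saskia takes one-fifth of $345,000 = $69,000. The remaining $276,000 passes to the descendants.
The descendants' portion ($276,000) is divided into 3 shares of $92,000: Desmond, Torin, and Gita each take $92,000.

Desmond receives $92,000.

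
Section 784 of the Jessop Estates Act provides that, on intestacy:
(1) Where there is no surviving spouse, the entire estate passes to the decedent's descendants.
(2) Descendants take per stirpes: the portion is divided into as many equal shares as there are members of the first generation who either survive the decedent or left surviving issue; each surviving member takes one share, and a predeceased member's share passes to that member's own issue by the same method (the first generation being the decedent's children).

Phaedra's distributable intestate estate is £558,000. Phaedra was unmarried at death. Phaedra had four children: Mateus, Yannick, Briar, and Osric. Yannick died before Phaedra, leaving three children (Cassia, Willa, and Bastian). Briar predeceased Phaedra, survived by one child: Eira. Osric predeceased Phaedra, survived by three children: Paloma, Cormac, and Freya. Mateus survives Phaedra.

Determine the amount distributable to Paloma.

Paloma receives £46,500.

The entire £558,000 passes to the descendants.
That amount (£558,000) is divided into 4 shares of £139,500: Mateus takes £139,500; Yannick's £139,500 share passes to Yannick's issue; Briar's £139,500 share passes to Briar's issue; Osric's £139,500 share passes to Osric's issue.
Yannick's share (£139,500) is divided into 3 shares of £46,500: Cassia, Willa, and Bastian each take £46,500.
Briar's share (£139,500) passes entirely to Eira.
Osric's share (£139,500) is divided into 3 shares of £46,500: Paloma, Cormac, and Freya each take £46,500.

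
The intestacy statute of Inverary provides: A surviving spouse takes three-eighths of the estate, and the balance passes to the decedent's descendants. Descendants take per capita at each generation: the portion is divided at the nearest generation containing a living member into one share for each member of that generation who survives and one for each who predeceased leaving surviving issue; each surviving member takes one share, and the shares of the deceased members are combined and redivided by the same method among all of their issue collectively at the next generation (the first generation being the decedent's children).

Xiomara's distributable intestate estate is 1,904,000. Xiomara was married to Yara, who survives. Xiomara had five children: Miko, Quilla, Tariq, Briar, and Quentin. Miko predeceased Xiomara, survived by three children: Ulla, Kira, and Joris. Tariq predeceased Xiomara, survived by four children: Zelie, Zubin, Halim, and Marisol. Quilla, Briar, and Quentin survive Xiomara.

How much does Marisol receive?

Yara takes three-eighths of 1,904,000 = 714,000. The remaining 1,190,000 passes to the descendants.
The descendants' portion (1,190,000) is divided at the children's generation into 5 shares of 238,000. Quilla, Briar, and Quentin each take 238,000. The 2 shares of the deceased (Miko and Tariq) are combined into a pool of 476,000.
That pool (476,000) is divided at the grandchildren's generation equally among Ulla, Kira, Joris, Zelie, Zubin, Halim, and Marisol: 68,000 each.

Marisol receives 68,000.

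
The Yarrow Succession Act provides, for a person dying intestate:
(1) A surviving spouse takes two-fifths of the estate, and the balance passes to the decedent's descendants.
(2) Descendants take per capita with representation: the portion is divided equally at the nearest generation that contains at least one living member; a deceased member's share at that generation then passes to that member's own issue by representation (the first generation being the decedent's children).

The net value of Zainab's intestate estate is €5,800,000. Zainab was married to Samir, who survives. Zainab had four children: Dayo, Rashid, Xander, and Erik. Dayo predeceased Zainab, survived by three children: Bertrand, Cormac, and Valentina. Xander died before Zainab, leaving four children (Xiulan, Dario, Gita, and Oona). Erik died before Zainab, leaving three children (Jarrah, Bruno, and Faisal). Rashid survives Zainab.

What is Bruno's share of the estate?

Samir takes two-fifths of €5,800,000 = €2,320,000. The remaining €3,480,000 passes to the descendants.
The descendants' portion (€3,480,000) is divided into 4 shares of €870,000: Rashid takes €870,000; Dayo's €870,000 share passes to Dayo's issue; Xander's €870,000 share passes to Xander's issue; Erik's €870,000 share passes to Erik's issue.
Dayo's share (€870,000) is divided into 3 shares of €290,000: Bertrand, Cormac, and Valentina each take €290,000.
Xander's share (€870,000) is divided into 4 shares of €217,500: Xiulan, Dario, Gita, and Oona each take €217,500.
Erik's share (€870,000) is divided into 3 shares of €290,000: Jarrah, Bruno, and Faisal each take €290,000.

Bruno receives €290,000.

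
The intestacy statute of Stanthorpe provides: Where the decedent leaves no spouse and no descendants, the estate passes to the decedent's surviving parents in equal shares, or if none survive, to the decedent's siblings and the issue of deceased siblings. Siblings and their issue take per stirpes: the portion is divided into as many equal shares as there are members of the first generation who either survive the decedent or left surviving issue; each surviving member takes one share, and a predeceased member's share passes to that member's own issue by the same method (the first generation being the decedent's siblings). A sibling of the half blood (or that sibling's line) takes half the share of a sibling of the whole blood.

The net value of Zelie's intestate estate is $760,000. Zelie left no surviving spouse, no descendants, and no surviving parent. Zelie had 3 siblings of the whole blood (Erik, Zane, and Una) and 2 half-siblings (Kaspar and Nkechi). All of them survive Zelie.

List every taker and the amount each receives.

Erik: $190,000; Zane: $190,000; Una: $190,000; Kaspar: $95,000; Nkechi: $95,000

The entire $760,000 passes to the siblings and their issue.
Counting each half-blood sibling's line as half a unit, there are 4 units in $760,000, so one unit is $190,000. Whole-blood lines (Erik, Zane, and Una) take $190,000 each; half-blood lines (Kaspar and Nkechi) take $95,000 each.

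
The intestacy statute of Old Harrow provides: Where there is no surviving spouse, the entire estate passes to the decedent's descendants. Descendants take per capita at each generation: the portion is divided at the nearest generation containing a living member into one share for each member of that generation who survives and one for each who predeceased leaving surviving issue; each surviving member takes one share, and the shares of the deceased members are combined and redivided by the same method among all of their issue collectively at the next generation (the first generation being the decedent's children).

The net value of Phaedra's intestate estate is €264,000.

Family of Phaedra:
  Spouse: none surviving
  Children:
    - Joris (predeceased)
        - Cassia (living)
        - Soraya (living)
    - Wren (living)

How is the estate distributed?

The entire €264,000 passes to the descendants.
That amount (€264,000) is divided at the children's generation into 2 shares of €132,000. Wren takes €132,000. The remaining share for the deceased Joris (€132,000) is carried to the next generation.
That pool (€132,000) is divided at the grandchildren's generation equally among Cassia and Soraya: €66,000 each.

Cassia: €66,000; Soraya: €66,000; Wren: €132,000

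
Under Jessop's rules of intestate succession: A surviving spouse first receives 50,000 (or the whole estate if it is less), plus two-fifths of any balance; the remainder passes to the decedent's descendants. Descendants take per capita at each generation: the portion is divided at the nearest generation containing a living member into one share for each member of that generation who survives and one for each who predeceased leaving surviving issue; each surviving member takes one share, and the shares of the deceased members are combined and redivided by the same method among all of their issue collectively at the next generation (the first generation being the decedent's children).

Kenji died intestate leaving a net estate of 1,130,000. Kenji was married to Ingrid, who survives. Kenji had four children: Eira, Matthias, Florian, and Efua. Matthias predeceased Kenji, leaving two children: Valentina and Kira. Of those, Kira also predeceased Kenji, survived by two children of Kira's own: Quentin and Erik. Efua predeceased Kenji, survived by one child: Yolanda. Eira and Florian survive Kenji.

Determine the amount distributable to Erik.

Ingrid first takes 50,000, leaving a balance of 1,080,000. Ingrid then takes two-fifths of the balance (432,000), for a total of 482,000. The remaining 648,000 passes to the descendants.
The descendants' portion (648,000) is divided at the children's generation into 4 shares of 162,000. Eira and Florian each take 162,000. The 2 shares of the deceased (Matthias and Efua) are combined into a pool of 324,000.
That pool (324,000) is divided at the grandchildren's generation into 3 shares of 108,000. Valentina and Yolanda each take 108,000. The remaining share for the deceased Kira (108,000) is carried to the next generation.
That pool (108,000) is divided at the great-grandchildren's generation equally among Quentin and Erik: 54,000 each.

Erik receives 54,000.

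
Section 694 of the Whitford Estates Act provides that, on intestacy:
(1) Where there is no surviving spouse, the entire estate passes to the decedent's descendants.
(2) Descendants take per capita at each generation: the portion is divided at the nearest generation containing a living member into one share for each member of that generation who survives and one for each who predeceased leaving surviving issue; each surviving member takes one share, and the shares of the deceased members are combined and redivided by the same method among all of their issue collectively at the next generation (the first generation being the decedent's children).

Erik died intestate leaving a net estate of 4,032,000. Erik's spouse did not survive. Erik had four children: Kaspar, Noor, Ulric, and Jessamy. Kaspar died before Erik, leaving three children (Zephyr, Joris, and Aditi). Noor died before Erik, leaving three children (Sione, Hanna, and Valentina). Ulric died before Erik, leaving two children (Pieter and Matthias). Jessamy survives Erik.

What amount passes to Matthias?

The entire 4,032,000 passes to the descendants.
That amount (4,032,000) is divided at the children's generation into 4 shares of 1,008,000. Jessamy takes 1,008,000. The 3 shares of the deceased (Kaspar, Noor, and Ulric) are combined into a pool of 3,024,000.
That pool (3,024,000) is divided at the grandchildren's generation equally among Zephyr, Joris, Aditi, Sione, Hanna, Valentina, Pieter, and Matthias: 378,000 each.

Matthias receives 378,000.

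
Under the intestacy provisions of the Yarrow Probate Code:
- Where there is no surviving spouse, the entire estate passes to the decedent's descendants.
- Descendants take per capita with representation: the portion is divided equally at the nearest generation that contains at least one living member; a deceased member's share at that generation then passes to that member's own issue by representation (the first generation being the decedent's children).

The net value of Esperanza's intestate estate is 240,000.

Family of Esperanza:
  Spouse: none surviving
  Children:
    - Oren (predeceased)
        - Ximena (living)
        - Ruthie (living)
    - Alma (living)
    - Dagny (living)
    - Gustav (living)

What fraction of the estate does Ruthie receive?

Ruthie receives 1/8 of the estate.

The entire 240,000 passes to the descendants.
That amount (240,000) is divided into 4 shares of 60,000: Alma, Dagny, and Gustav each take 60,000; Oren's 60,000 share passes to Oren's issue.
Oren's share (60,000) is divided into 2 shares of 30,000: Ximena and Ruthie each take 30,000.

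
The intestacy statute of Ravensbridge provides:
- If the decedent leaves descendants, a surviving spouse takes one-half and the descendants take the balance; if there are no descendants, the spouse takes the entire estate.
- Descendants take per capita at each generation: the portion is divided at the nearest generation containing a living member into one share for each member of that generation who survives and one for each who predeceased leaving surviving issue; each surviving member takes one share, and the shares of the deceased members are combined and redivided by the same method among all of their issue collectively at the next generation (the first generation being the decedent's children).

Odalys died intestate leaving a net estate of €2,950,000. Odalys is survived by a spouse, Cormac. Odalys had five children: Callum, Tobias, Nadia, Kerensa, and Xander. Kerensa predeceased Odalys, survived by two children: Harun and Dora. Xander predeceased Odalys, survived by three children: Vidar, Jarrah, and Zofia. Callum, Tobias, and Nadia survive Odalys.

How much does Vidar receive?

Cormac takes one-half of €2,950,000 = €1,475,000. The remaining €1,475,000 passes to the descendants.
The descendants' portion (€1,475,000) is divided at the children's generation into 5 shares of €295,000. Callum, Tobias, and Nadia each take €295,000. The 2 shares of the deceased (Kerensa and Xander) are combined into a pool of €590,000.
That pool (€590,000) is divided at the grandchildren's generation equally among Harun, Dora, Vidar, Jarrah, and Zofia: €118,000 each.

Vidar receives €118,000.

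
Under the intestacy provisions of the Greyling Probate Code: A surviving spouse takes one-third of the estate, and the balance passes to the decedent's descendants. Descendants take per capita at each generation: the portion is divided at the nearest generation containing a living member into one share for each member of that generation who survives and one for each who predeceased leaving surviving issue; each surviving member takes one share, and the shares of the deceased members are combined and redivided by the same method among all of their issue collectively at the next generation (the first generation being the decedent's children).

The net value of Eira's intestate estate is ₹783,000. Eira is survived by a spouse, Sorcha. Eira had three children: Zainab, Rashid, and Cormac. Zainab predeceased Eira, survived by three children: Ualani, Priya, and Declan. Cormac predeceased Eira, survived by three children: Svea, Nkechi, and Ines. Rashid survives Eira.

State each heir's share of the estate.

Sorcha: ₹261,000; Ualani: ₹58,000; Priya: ₹58,000; Declan: ₹58,000; Rashid: ₹174,000; Svea: ₹58,000; Nkechi: ₹58,000; Ines: ₹58,000

Sorcha takes one-third of ₹783,000 = ₹261,000. The remaining ₹522,000 passes to the descendants.
The descendants' portion (₹522,000) is divided at the children's generation into 3 shares of ₹174,000. Rashid takes ₹174,000. The 2 shares of the deceased (Zainab and Cormac) are combined into a pool of ₹348,000.
That pool (₹348,000) is divided at the grandchildren's generation equally among Ualani, Priya, Declan, Svea, Nkechi, and Ines: ₹58,000 each.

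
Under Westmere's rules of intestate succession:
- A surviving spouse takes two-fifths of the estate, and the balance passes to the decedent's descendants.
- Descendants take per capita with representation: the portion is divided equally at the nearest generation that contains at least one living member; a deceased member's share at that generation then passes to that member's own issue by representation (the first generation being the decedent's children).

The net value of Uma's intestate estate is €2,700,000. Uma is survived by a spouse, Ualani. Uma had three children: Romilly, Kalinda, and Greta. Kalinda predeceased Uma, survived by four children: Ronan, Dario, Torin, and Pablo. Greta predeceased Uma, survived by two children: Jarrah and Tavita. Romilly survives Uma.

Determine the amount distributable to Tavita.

Ualani takes two-fifths of €2,700,000 = €1,080,000. The remaining €1,620,000 passes to the descendants.
The descendants' portion (€1,620,000) is divided into 3 shares of €540,000: Romilly takes €540,000; Kalinda's €540,000 share passes to Kalinda's issue; Greta's €540,000 share passes to Greta's issue.
Kalinda's share (€540,000) is divided into 4 shares of €135,000: Ronan, Dario, Torin, and Pablo each take €135,000.
Greta's share (€540,000) is divided into 2 shares of €270,000: Jarrah and Tavita each take €270,000.

Tavita receives €270,000.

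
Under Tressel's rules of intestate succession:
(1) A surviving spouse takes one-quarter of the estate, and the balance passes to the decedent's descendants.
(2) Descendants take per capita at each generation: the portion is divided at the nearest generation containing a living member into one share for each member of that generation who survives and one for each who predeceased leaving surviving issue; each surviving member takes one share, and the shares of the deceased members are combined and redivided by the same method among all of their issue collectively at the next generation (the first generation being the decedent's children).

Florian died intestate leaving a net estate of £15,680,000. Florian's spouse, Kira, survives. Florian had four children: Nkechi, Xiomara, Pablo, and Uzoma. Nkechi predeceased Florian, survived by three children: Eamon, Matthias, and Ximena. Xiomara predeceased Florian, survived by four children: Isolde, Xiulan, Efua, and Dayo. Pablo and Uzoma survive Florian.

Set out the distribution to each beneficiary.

Kira takes one-quarter of £15,680,000 = £3,920,000. The remaining £11,760,000 passes to the descendants.
The descendants' portion (£11,760,000) is divided at the children's generation into 4 shares of £2,940,000. Pablo and Uzoma each take £2,940,000. The 2 shares of the deceased (Nkechi and Xiomara) are combined into a pool of £5,880,000.
That pool (£5,880,000) is divided at the grandchildren's generation equally among Eamon, Matthias, Ximena, Isolde, Xiulan, Efua, and Dayo: £840,000 each.

Kira: £3,920,000; Eamon: £840,000; Matthias: £840,000; Ximena: £840,000; Isolde: £840,000; Xiulan: £840,000; Efua: £840,000; Dayo: £840,000; Pablo: £2,940,000; Uzoma: £2,940,000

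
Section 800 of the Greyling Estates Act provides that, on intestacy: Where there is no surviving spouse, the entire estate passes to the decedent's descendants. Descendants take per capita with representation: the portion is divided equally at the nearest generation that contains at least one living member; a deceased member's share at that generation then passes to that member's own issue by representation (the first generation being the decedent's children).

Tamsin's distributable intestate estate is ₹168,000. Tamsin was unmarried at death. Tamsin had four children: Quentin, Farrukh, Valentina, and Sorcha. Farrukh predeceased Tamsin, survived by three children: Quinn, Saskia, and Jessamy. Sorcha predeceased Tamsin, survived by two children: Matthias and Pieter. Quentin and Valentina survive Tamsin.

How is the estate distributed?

The entire ₹168,000 passes to the descendants.
That amount (₹168,000) is divided into 4 shares of ₹42,000: Quentin and Valentina each take ₹42,000; Farrukh's ₹42,000 share passes to Farrukh's issue; Sorcha's ₹42,000 share passes to Sorcha's issue.
Farrukh's share (₹42,000) is divided into 3 shares of ₹14,000: Quinn, Saskia, and Jessamy each take ₹14,000.
Sorcha's share (₹42,000) is divided into 2 shares of ₹21,000: Matthias and Pieter each take ₹21,000.

Quentin: ₹42,000; Quinn: ₹14,000; Saskia: ₹14,000; Jessamy: ₹14,000; Valentina: ₹42,000; Matthias: ₹21,000; Pieter: ₹21,000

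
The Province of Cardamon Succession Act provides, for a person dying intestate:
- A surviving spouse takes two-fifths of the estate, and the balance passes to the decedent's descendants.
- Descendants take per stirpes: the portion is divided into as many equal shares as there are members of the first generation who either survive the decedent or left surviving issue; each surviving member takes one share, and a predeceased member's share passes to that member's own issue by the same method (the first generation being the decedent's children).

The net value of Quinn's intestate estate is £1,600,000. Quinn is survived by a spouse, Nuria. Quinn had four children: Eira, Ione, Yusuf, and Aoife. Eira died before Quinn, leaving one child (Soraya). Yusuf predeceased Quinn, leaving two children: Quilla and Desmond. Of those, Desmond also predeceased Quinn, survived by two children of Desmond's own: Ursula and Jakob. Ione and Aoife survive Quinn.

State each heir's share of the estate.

Nuria: £640,000; Soraya: £240,000; Ione: £240,000; Quilla: £120,000; Ursula: £60,000; Jakob: £60,000; Aoife: £240,000

Nuria takes two-fifths of £1,600,000 = £640,000. The remaining £960,000 passes to the descendants.
The descendants' portion (£960,000) is divided into 4 shares of £240,000: Ione and Aoife each take £240,000; Eira's £240,000 share passes to Eira's issue; Yusuf's £240,000 share passes to Yusuf's issue.
Eira's share (£240,000) passes entirely to Soraya.
Yusuf's share (£240,000) is divided into 2 shares of £120,000: Quilla takes £120,000; Desmond's £120,000 share passes to Desmond's issue.
Desmond's share (£120,000) is divided into 2 shares of £60,000: Ursula and Jakob each take £60,000.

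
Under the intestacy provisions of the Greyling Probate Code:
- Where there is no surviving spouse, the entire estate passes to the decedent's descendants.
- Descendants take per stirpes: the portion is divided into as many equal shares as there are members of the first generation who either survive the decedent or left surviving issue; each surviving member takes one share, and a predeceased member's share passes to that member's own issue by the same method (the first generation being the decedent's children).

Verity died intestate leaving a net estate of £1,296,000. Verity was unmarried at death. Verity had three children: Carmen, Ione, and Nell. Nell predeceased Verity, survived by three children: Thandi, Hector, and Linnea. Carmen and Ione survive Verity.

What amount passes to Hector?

Hector receives £144,000.

The entire £1,296,000 passes to the descendants.
That amount (£1,296,000) is divided into 3 shares of £432,000: Carmen and Ione each take £432,000; Nell's £432,000 share passes to Nell's issue.
Nell's share (£432,000) is divided into 3 shares of £144,000: Thandi, Hector, and Linnea each take £144,000.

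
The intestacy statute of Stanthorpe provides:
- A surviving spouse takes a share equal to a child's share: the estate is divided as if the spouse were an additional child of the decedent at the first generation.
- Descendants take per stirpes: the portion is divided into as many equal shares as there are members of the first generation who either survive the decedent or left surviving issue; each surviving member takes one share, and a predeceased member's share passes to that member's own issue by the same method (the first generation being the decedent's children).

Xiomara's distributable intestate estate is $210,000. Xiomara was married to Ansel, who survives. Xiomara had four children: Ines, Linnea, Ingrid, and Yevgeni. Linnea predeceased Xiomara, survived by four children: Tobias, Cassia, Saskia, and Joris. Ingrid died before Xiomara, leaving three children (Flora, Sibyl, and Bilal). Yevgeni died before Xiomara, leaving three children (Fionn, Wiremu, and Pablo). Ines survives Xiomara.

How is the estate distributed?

The spouse counts as an additional share at the children's level, so there are 5 primary shares of $42,000. Ansel takes one such share ($42,000).
The children's combined portion ($168,000) is divided into 4 shares of $42,000: Ines takes $42,000; Linnea's $42,000 share passes to Linnea's issue; Ingrid's $42,000 share passes to Ingrid's issue; Yevgeni's $42,000 share passes to Yevgeni's issue.
Linnea's share ($42,000) is divided into 4 shares of $10,500: Tobias, Cassia, Saskia, and Joris each take $10,500.
Ingrid's share ($42,000) is divided into 3 shares of $14,000: Flora, Sibyl, and Bilal each take $14,000.
Yevgeni's share ($42,000) is divided into 3 shares of $14,000: Fionn, Wiremu, and Pablo each take $14,000.

Ansel: $42,000; Ines: $42,000; Tobias: $10,500; Cassia: $10,500; Saskia: $10,500; Joris: $10,500; Flora: $14,000; Sibyl: $14,000; Bilal: $14,000; Fionn: $14,000; Wiremu: $14,000; Pablo: $14,000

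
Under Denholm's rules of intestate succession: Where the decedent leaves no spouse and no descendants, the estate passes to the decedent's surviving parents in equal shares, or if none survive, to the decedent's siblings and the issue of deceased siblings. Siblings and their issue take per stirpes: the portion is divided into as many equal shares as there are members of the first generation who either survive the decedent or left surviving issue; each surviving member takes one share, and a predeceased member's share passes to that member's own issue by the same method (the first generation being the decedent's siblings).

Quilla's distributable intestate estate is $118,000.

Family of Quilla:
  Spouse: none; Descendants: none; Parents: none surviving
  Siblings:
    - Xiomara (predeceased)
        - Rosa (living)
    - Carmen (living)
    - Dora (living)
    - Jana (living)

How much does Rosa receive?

The entire $118,000 passes to the siblings and their issue.
That amount ($118,000) is divided into 4 shares of $29,500: Carmen, Dora, and Jana each take $29,500; Xiomara's $29,500 share passes to Xiomara's issue.
Xiomara's share ($29,500) passes entirely to Rosa.

Rosa receives $29,500.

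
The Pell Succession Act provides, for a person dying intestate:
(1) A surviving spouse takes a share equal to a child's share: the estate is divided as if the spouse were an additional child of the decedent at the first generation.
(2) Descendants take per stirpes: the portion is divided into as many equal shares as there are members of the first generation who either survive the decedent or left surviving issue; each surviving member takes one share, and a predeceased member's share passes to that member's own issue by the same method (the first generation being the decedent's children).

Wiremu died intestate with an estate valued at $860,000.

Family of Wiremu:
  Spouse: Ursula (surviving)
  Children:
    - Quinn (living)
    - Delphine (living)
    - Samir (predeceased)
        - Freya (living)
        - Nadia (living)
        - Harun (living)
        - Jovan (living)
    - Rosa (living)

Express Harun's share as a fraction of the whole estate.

Harun receives 1/20 of the estate.

The spouse counts as an additional share at the children's level, so there are 5 primary shares of $172,000. Ursula takes one such share ($172,000).
The children's combined portion ($688,000) is divided into 4 shares of $172,000: Quinn, Delphine, and Rosa each take $172,000; Samir's $172,000 share passes to Samir's issue.
Samir's share ($172,000) is divided into 4 shares of $43,000: Freya, Nadia, Harun, and Jovan each take $43,000.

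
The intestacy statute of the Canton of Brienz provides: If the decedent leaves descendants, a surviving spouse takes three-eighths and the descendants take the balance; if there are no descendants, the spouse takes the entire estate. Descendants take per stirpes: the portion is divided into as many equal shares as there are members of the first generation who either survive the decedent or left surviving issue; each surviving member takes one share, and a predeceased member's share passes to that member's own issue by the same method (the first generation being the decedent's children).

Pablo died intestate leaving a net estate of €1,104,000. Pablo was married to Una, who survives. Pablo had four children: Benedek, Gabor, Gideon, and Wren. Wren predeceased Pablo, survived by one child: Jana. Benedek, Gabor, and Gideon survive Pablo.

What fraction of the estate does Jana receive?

Jana receives 5/32 of the estate.

Una takes three-eighths of €1,104,000 = €414,000. The remaining €690,000 passes to the descendants.
The descendants' portion (€690,000) is divided into 4 shares of €172,500: Benedek, Gabor, and Gideon each take €172,500; Wren's €172,500 share passes to Wren's issue.
Wren's share (€172,500) passes entirely to Jana.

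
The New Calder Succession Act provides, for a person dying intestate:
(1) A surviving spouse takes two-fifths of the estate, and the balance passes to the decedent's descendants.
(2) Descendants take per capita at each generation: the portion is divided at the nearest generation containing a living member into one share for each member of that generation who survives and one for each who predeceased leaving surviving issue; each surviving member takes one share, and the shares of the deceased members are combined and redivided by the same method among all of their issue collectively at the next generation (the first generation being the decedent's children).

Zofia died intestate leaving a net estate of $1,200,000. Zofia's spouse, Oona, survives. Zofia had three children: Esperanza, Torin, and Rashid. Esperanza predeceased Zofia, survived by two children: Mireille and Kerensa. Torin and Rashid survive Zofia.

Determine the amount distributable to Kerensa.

Oona takes two-fifths of $1,200,000 = $480,000. The remaining $720,000 passes to the descendants.
The descendants' portion ($720,000) is divided at the children's generation into 3 shares of $240,000. Torin and Rashid each take $240,000. The remaining share for the deceased Esperanza ($240,000) is carried to the next generation.
That pool ($240,000) is divided at the grandchildren's generation equally among Mireille and Kerensa: $120,000 each.

Kerensa receives $120,000.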